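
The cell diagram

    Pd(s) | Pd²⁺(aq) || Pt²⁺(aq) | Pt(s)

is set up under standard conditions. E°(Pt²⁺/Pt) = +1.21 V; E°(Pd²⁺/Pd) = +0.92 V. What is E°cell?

By convention the left-hand electrode in cell notation is the anode (oxidation) and the right-hand electrode is the cathode (reduction).
E°cell = E°(right) − E°(left) = +1.21 − (+0.92) = +0.29 V.

+0.29 V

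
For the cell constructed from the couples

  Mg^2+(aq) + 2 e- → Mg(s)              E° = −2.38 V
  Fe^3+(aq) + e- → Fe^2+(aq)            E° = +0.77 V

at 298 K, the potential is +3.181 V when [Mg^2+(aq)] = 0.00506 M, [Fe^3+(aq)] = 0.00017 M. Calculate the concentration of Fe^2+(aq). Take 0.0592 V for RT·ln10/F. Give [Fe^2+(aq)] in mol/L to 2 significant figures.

With Fe³⁺/Fe²⁺ at the cathode and Mg²⁺/Mg at the anode, E°cell = +0.77 − (−2.38) = +3.15 V (n = 2).
Rearranging E = E° − (0.0592/n)·log Q gives log Q = 2(+3.15 − (+3.181))/0.0592 = −1.047.
For 2 Fe^3+(aq) + Mg(s) → 2 Fe^2+(aq) + Mg^2+(aq), the reaction quotient is Q = ([Fe^2+(aq)]^2·[Mg^2+(aq)]) / [Fe^3+(aq)]^2.
Solving for the unknown gives log [Fe^2+(aq)] = −3.145, so [Fe^2+(aq)] ≈ 0.00072 M.

0.00072 M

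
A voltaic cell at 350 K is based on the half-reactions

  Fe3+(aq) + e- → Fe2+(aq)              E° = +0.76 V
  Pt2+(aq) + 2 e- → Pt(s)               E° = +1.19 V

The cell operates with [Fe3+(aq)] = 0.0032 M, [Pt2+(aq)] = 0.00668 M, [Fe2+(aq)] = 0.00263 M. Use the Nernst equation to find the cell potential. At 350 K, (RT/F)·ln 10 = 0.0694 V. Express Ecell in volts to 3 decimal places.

The Pt²⁺/Pt couple has the more positive E°, so it is the cathode; Fe³⁺/Fe²⁺ is the anode.
E°cell = +1.19 − (+0.76) = +0.43 V, with n = 2 electrons transferred.
For the overall reaction Pt2+(aq) + 2 Fe2+(aq) → Pt(s) + 2 Fe3+(aq), Q = [Fe3+(aq)]^2 / ([Pt2+(aq)]·[Fe2+(aq)]^2) = 222, giving log Q = 2.346.
By the Nernst equation, E = +0.43 − (0.0694/2)·(2.346) = +0.349 V.

+0.349 V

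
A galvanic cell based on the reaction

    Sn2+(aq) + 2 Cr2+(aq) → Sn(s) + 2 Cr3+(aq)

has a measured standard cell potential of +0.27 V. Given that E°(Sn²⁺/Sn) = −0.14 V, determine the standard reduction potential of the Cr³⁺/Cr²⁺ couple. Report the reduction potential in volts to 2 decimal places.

In the reaction as written the Sn²⁺/Sn couple is reduced (cathode) and Cr³⁺/Cr²⁺ is oxidized (anode), so E°cell = E°(Sn²⁺/Sn) − E°(Cr³⁺/Cr²⁺).
E°(Cr³⁺/Cr²⁺) = E°(cathode) − E°cell = −0.14 − (+0.27) = −0.41 V.

−0.41 V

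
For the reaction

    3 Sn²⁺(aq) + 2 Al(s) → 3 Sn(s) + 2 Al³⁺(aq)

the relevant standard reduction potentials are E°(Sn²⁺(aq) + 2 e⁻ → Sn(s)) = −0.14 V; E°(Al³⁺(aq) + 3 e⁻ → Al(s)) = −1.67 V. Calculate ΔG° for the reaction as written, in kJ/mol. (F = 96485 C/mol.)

−886 kJ/mol

In the reaction as written Sn²⁺(aq) is reduced, so the Sn²⁺/Sn couple is the cathode and Al³⁺/Al is the anode.
E°cell = −0.14 − (−1.67) = +1.53 V; balancing electrons gives n = 6.
ΔG° = −nFE°cell = −(6)(96485)(+1.53) J/mol = −886 kJ/mol.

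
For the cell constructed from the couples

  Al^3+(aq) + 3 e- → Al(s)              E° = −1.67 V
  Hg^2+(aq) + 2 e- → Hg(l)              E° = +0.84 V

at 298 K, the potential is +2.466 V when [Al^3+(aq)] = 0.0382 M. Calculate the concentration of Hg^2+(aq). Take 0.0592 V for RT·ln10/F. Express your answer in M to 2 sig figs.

With Hg²⁺/Hg at the cathode and Al³⁺/Al at the anode, E°cell = +0.84 − (−1.67) = +2.51 V (n = 6).
From the Nernst equation, log Q = n(E° − E)/0.0592 = 6·(+2.51 − (+2.466))/0.0592 = 4.459.
The balanced reaction is 3 Hg^2+(aq) + 2 Al(s) → 3 Hg(l) + 2 Al^3+(aq), so Q = [Al^3+(aq)]^2 / [Hg^2+(aq)]^3.
Substituting the known concentrations and solving, log [Hg^2+(aq)] = −2.432 and [Hg^2+(aq)] = 0.0037 M.

0.0037 M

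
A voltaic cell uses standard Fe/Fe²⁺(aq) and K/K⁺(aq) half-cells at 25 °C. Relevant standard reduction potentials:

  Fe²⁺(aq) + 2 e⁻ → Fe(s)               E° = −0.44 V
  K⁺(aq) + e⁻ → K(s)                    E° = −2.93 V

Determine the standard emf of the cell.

The Fe²⁺/Fe couple has the higher E°, so Fe ion is reduced (cathode) and K is oxidized (anode).
E°cell = E°(cathode) − E°(anode) = −0.44 − (−2.93) = +2.49 V.

+2.49 V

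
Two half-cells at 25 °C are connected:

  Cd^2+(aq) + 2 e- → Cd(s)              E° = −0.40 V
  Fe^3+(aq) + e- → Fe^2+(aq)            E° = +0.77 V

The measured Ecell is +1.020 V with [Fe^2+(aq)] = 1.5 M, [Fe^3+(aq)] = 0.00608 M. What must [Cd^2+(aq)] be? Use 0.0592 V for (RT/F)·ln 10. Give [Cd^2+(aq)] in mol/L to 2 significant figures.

1.9 M

Fe³⁺/Fe²⁺ is the cathode (higher E°); E°cell = +0.77 − (−0.40) = +1.17 V with n = 2.
From the Nernst equation, log Q = n(E° − E)/0.0592 = 2·(+1.17 − (+1.020))/0.0592 = 5.068.
For 2 Fe^3+(aq) + Cd(s) → 2 Fe^2+(aq) + Cd^2+(aq), the reaction quotient is Q = ([Fe^2+(aq)]^2·[Cd^2+(aq)]) / [Fe^3+(aq)]^2.
Isolating [Cd^2+(aq)] in Q = 10^{5.068} yields log [Cd^2+(aq)] = 0.284, i.e. 1.9 M.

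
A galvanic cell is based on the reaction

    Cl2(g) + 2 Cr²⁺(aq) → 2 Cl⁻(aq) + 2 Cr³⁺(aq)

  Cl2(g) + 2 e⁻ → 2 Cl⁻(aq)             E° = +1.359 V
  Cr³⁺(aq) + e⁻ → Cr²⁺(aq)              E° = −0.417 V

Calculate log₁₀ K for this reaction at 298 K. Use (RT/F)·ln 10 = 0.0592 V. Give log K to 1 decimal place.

log K = 60.0

The Cl₂/Cl⁻ couple is reduced (cathode); E°cell = +1.359 − (−0.417) = +1.776 V with n = 2.
At equilibrium E = 0, so log K = nE°cell / 0.0592 = (2)(+1.776) / 0.0592 = 60.0.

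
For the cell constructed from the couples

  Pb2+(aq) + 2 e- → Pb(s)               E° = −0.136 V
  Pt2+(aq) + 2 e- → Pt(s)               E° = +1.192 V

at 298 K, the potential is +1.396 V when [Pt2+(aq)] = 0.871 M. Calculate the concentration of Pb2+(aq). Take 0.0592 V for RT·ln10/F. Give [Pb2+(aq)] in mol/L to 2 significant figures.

0.0044 M

The Pt²⁺/Pt couple has the larger reduction potential, so it is the cathode: E°cell = +1.192 − (−0.136) = +1.328 V and n = 2.
Since E = E° − (0.0592/n)·log Q, log Q = n(E° − E)/0.0592 = −2.297.
Balancing electrons gives Pt2+(aq) + Pb(s) → Pt(s) + Pb2+(aq); thus Q = [Pb2+(aq)] / [Pt2+(aq)].
Substituting the known concentrations and solving, log [Pb2+(aq)] = −2.357 and [Pb2+(aq)] = 0.0044 M.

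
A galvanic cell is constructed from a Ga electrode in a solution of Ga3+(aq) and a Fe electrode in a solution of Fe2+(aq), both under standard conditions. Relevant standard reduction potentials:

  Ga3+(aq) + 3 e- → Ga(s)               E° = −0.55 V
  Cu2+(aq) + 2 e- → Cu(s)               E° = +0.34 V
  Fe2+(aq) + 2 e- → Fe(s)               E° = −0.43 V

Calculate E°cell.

Of the two couples in this cell, the one with the more positive reduction potential is reduced at the cathode: here that is Fe²⁺/Fe (−0.43 V); Ga³⁺/Ga (−0.55 V) is the anode.
E°cell = E°(cathode) − E°(anode) = −0.43 − (−0.55) = +0.12 V.

+0.12 V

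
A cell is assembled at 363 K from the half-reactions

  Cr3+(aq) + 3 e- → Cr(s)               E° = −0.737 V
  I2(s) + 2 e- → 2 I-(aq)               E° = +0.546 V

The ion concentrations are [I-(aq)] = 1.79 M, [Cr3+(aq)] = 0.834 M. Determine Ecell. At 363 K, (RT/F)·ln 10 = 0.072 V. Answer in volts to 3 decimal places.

+1.267 V

The I₂/I⁻ couple has the more positive E°, so it is the cathode; Cr³⁺/Cr is the anode.
E°cell = +0.546 − (−0.737) = +1.283 V, with n = 6 electrons transferred.
For the overall reaction 3 I2(s) + 2 Cr(s) → 6 I-(aq) + 2 Cr3+(aq), Q = [I-(aq)]^6·[Cr3+(aq)]^2 = 22.9, giving log Q = 1.359.
By the Nernst equation, E = +1.283 − (0.072/6)·(1.359) = +1.267 V.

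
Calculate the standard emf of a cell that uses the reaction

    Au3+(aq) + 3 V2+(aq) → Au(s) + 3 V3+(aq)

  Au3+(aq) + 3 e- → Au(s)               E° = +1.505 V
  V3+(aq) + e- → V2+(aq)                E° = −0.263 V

In the reaction as written, Au3+(aq) is reduced (cathode) and V3+(aq) is produced by oxidation at the anode.
E°cell = E°(cathode) − E°(anode) = +1.505 − (−0.263) = +1.768 V.

+1.768 V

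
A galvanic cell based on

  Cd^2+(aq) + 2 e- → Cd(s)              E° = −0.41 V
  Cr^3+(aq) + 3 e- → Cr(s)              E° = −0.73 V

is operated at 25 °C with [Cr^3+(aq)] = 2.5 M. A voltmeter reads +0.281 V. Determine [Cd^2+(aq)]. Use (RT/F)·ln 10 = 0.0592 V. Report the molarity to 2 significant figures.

0.089 M

Cd²⁺/Cd is the cathode (higher E°); E°cell = −0.41 − (−0.73) = +0.32 V with n = 6.
Rearranging E = E° − (0.0592/n)·log Q gives log Q = 6(+0.32 − (+0.281))/0.0592 = 3.953.
For 3 Cd^2+(aq) + 2 Cr(s) → 3 Cd(s) + 2 Cr^3+(aq), the reaction quotient is Q = [Cr^3+(aq)]^2 / [Cd^2+(aq)]^3.
Isolating [Cd^2+(aq)] in Q = 10^{3.953} yields log [Cd^2+(aq)] = −1.052, i.e. 0.089 M.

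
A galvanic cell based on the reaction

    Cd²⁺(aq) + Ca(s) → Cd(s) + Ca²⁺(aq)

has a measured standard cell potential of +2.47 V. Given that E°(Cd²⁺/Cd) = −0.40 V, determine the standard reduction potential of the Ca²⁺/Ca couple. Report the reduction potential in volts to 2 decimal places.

In the reaction as written the Cd²⁺/Cd couple is reduced (cathode) and Ca²⁺/Ca is oxidized (anode), so E°cell = E°(Cd²⁺/Cd) − E°(Ca²⁺/Ca).
E°(Ca²⁺/Ca) = E°(cathode) − E°cell = −0.40 − (+2.47) = −2.87 V.

−2.87 V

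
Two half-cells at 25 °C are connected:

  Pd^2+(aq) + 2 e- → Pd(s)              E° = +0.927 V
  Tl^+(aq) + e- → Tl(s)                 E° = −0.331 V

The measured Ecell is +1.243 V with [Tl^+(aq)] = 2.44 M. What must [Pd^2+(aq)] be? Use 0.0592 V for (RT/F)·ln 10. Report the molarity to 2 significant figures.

Pd²⁺/Pd is the cathode (higher E°); E°cell = +0.927 − (−0.331) = +1.258 V with n = 2.
From the Nernst equation, log Q = n(E° − E)/0.0592 = 2·(+1.258 − (+1.243))/0.0592 = 0.507.
The balanced reaction is Pd^2+(aq) + 2 Tl(s) → Pd(s) + 2 Tl^+(aq), so Q = [Tl^+(aq)]^2 / [Pd^2+(aq)].
Isolating [Pd^2+(aq)] in Q = 10^{0.507} yields log [Pd^2+(aq)] = 0.268, i.e. 1.9 M.

1.9 M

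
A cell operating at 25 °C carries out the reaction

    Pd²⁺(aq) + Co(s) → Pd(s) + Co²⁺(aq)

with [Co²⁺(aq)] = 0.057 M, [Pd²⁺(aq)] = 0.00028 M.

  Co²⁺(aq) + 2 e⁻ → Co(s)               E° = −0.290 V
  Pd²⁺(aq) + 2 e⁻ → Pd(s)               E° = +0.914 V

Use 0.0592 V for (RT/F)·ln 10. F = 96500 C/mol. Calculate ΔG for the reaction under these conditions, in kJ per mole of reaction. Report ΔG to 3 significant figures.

−219 kJ/mol

With Pd²⁺/Pd reduced at the cathode, E°cell = +0.914 − (−0.290) = +1.204 V and n = 2.
The reaction quotient is [Co²⁺(aq)] / [Pd²⁺(aq)] = 204; by Nernst, E = +1.204 − (0.0592/2)(2.309) = +1.1357 V.
Then ΔG = −nFE = −2 × 96500 × +1.1357 J/mol = −219 kJ/mol.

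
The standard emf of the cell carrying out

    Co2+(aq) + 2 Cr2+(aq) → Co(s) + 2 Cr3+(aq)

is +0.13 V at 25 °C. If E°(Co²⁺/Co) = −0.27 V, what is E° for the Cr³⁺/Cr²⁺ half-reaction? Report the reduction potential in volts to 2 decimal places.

In the reaction as written the Co²⁺/Co couple is reduced (cathode) and Cr³⁺/Cr²⁺ is oxidized (anode), so E°cell = E°(Co²⁺/Co) − E°(Cr³⁺/Cr²⁺).
E°(Cr³⁺/Cr²⁺) = E°(cathode) − E°cell = −0.27 − (+0.13) = −0.40 V.

−0.40 V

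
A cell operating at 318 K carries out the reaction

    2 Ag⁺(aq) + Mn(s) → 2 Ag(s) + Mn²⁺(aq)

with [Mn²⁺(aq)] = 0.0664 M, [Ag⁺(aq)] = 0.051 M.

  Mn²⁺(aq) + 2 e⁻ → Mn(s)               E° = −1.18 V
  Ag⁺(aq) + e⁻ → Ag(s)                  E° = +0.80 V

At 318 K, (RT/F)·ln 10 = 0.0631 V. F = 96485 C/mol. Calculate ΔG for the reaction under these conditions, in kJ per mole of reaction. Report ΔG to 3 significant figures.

−374 kJ/mol

The standard cell potential is +0.80 − (−1.18) = +1.98 V, with n = 2 electrons in the balanced equation.
Here Q = [Mn²⁺(aq)] / [Ag⁺(aq)]^2 = 25.5 (log Q = 1.407), giving E = +1.98 − (0.0631/2)·(1.407) = +1.9356 V.
Then ΔG = −nFE = −2 × 96485 × +1.9356 J/mol = −374 kJ/mol.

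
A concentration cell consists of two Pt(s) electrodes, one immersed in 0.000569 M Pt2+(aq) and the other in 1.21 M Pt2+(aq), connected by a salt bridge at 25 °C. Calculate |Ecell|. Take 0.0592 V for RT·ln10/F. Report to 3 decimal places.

0.098 V

For a concentration cell E°cell = 0, since both electrodes use the same couple.
The compartment with the higher Pt2+(aq) concentration (1.21 M) acts as the cathode; ions are reduced there and produced at the dilute (0.000569 M) anode.
With n = 2, Ecell = −(0.0592/2)·log([dilute]/[conc]) = −(0.0592/2)·log(0.000569/1.21) = +0.098 V.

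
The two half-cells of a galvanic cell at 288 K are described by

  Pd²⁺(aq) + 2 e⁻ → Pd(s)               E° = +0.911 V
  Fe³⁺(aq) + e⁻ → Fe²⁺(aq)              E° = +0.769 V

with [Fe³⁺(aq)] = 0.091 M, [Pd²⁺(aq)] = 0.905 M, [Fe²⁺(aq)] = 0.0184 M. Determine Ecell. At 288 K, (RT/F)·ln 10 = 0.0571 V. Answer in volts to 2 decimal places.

Pd²⁺/Pd is reduced (cathode, E° = +0.911 V) and Fe³⁺/Fe²⁺ is oxidized (anode).
E°cell = +0.911 − (+0.769) = +0.142 V, with n = 2 electrons transferred.
For the overall reaction Pd²⁺(aq) + 2 Fe²⁺(aq) → Pd(s) + 2 Fe³⁺(aq), Q = [Fe³⁺(aq)]^2 / ([Pd²⁺(aq)]·[Fe²⁺(aq)]^2) = 27, giving log Q = 1.432.
E = E° − (0.0571/n)·log Q = +0.142 − (0.0571/2)(1.432) = +0.10 V.

+0.10 V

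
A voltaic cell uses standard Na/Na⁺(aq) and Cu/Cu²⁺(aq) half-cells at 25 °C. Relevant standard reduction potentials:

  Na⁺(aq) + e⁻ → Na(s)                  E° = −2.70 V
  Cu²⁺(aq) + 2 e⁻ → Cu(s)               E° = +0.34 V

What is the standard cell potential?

+3.04 V

Of the two couples in this cell, the one with the more positive reduction potential is reduced at the cathode: here that is Cu²⁺/Cu (+0.34 V); Na⁺/Na (−2.70 V) is the anode.
E°cell = E°(cathode) − E°(anode) = +0.34 − (−2.70) = +3.04 V.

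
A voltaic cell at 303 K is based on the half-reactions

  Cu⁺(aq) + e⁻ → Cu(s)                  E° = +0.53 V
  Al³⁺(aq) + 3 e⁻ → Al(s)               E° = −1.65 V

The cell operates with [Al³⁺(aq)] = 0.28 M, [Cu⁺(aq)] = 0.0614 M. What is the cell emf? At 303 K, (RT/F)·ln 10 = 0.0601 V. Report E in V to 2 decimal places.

The Cu⁺/Cu couple has the more positive E°, so it is the cathode; Al³⁺/Al is the anode.
E°cell = E°cat − E°an = +0.53 − (−1.65) = +2.18 V; n = 3.
Balancing gives 3 Cu⁺(aq) + Al(s) → 3 Cu(s) + Al³⁺(aq); hence Q = [Al³⁺(aq)] / [Cu⁺(aq)]^3 = 1.21×10^3 (log Q = 3.083).
By the Nernst equation, E = +2.18 − (0.0601/3)·(3.083) = +2.12 V.

+2.12 V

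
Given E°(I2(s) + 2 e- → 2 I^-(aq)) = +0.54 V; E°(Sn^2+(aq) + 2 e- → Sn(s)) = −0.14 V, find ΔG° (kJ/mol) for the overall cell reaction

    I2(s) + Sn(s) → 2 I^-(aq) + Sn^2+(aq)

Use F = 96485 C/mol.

−131 kJ/mol

In the reaction as written I2(s) is reduced, so the I₂/I⁻ couple is the cathode and Sn²⁺/Sn is the anode.
E°cell = +0.54 − (−0.14) = +0.68 V; balancing electrons gives n = 2.
ΔG° = −nFE°cell = −(2)(96485)(+0.68) J/mol = −131 kJ/mol.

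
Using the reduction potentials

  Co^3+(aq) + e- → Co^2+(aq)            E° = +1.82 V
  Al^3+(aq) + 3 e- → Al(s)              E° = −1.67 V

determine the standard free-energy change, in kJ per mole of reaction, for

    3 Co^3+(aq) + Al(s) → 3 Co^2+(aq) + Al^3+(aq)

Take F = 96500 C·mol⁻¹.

−1010 kJ/mol

In the reaction as written Co^3+(aq) is reduced, so the Co³⁺/Co²⁺ couple is the cathode and Al³⁺/Al is the anode.
E°cell = +1.82 − (−1.67) = +3.49 V; balancing electrons gives n = 3.
ΔG° = −nFE°cell = −(3)(96500)(+3.49) J/mol = −1010 kJ/mol.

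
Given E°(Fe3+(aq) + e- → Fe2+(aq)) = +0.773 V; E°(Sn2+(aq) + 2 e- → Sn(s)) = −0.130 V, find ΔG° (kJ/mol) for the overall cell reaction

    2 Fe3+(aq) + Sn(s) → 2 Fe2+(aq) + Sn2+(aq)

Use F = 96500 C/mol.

In the reaction as written Fe3+(aq) is reduced, so the Fe³⁺/Fe²⁺ couple is the cathode and Sn²⁺/Sn is the anode.
E°cell = +0.773 − (−0.130) = +0.903 V; balancing electrons gives n = 2.
ΔG° = −nFE°cell = −(2)(96500)(+0.903) J/mol = −174 kJ/mol.

−174 kJ/mol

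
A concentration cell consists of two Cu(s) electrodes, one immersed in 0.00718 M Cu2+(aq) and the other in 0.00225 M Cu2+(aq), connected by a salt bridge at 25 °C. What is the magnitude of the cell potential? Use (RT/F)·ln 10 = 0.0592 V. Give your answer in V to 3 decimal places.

0.015 V

For a concentration cell E°cell = 0, since both electrodes use the same couple.
The compartment with the higher Cu2+(aq) concentration (0.00718 M) acts as the cathode; ions are reduced there and produced at the dilute (0.00225 M) anode.
With n = 2, Ecell = −(0.0592/2)·log([dilute]/[conc]) = −(0.0592/2)·log(0.00225/0.00718) = +0.015 V.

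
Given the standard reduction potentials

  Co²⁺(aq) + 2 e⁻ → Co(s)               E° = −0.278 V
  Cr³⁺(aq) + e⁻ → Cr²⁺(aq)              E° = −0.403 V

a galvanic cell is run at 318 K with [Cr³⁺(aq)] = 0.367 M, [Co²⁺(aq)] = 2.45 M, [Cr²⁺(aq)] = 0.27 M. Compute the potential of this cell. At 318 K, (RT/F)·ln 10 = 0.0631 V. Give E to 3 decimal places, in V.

+0.129 V

Since E°(Co²⁺/Co) > E°(Cr³⁺/Cr²⁺), Co²⁺/Co serves as the cathode.
E°cell = −0.278 − (−0.403) = +0.125 V, with n = 2 electrons transferred.
The balanced reaction is Co²⁺(aq) + 2 Cr²⁺(aq) → Co(s) + 2 Cr³⁺(aq), so Q = [Cr³⁺(aq)]^2 / ([Co²⁺(aq)]·[Cr²⁺(aq)]^2) = 0.754 and log Q = −0.123.
Applying E = E° − (RT ln10/nF)·log Q gives +0.125 − (0.0631/2)(−0.123) = +0.129 V.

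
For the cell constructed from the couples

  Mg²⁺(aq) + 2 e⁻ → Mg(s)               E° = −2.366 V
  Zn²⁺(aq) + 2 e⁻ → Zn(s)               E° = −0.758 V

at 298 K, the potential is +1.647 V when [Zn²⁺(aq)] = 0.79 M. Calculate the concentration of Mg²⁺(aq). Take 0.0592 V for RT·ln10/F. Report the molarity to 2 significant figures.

The Zn²⁺/Zn couple has the larger reduction potential, so it is the cathode: E°cell = −0.758 − (−2.366) = +1.608 V and n = 2.
Since E = E° − (0.0592/n)·log Q, log Q = n(E° − E)/0.0592 = −1.318.
The balanced reaction is Zn²⁺(aq) + Mg(s) → Zn(s) + Mg²⁺(aq), so Q = [Mg²⁺(aq)] / [Zn²⁺(aq)].
Substituting the known concentrations and solving, log [Mg²⁺(aq)] = −1.420 and [Mg²⁺(aq)] = 0.038 M.

0.038 M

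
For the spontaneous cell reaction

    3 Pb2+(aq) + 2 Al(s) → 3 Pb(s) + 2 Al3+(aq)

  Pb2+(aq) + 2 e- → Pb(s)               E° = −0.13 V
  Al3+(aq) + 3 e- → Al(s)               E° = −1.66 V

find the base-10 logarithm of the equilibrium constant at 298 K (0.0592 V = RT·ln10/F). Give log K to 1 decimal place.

log K = 155.1

The Pb²⁺/Pb couple is reduced (cathode); E°cell = −0.13 − (−1.66) = +1.53 V with n = 6.
At equilibrium E = 0, so log K = nE°cell / 0.0592 = (6)(+1.53) / 0.0592 = 155.1.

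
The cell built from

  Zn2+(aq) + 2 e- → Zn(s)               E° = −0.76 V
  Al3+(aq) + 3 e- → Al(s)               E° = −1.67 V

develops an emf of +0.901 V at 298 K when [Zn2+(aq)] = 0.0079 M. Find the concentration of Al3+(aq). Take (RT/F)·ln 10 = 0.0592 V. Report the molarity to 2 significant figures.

0.0020 M

Zn²⁺/Zn is the cathode (higher E°); E°cell = −0.76 − (−1.67) = +0.91 V with n = 6.
From the Nernst equation, log Q = n(E° − E)/0.0592 = 6·(+0.91 − (+0.901))/0.0592 = 0.912.
For 3 Zn2+(aq) + 2 Al(s) → 3 Zn(s) + 2 Al3+(aq), the reaction quotient is Q = [Al3+(aq)]^2 / [Zn2+(aq)]^3.
Isolating [Al3+(aq)] in Q = 10^{0.912} yields log [Al3+(aq)] = −2.698, i.e. 0.0020 M.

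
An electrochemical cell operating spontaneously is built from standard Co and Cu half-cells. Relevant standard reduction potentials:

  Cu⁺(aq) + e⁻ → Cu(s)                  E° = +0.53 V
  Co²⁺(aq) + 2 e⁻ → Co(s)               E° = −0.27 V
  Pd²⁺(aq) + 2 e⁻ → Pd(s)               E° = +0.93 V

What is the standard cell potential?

Of the two couples in this cell, the one with the more positive reduction potential is reduced at the cathode: here that is Cu⁺/Cu (+0.53 V); Co²⁺/Co (−0.27 V) is the anode.
E°cell = E°(cathode) − E°(anode) = +0.53 − (−0.27) = +0.80 V.

+0.80 V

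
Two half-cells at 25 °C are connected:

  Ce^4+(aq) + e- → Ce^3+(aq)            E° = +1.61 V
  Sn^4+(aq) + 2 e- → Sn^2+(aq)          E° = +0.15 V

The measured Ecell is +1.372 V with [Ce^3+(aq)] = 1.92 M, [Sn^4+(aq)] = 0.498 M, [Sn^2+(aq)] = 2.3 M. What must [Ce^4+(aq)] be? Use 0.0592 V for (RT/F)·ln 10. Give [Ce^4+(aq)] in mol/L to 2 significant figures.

The Ce⁴⁺/Ce³⁺ couple has the larger reduction potential, so it is the cathode: E°cell = +1.61 − (+0.15) = +1.46 V and n = 2.
Rearranging E = E° − (0.0592/n)·log Q gives log Q = 2(+1.46 − (+1.372))/0.0592 = 2.973.
The balanced reaction is 2 Ce^4+(aq) + Sn^2+(aq) → 2 Ce^3+(aq) + Sn^4+(aq), so Q = ([Ce^3+(aq)]^2·[Sn^4+(aq)]) / ([Ce^4+(aq)]^2·[Sn^2+(aq)]).
Isolating [Ce^4+(aq)] in Q = 10^{2.973} yields log [Ce^4+(aq)] = −1.535, i.e. 0.029 M.

0.029 M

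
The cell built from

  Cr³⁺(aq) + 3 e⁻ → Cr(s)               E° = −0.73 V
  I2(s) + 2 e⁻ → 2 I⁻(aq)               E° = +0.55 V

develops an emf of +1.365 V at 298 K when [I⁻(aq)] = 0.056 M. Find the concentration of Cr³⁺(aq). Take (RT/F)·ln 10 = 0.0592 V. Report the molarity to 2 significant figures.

0.28 M

The I₂/I⁻ couple has the larger reduction potential, so it is the cathode: E°cell = +0.55 − (−0.73) = +1.28 V and n = 6.
From the Nernst equation, log Q = n(E° − E)/0.0592 = 6·(+1.28 − (+1.365))/0.0592 = −8.615.
For 3 I2(s) + 2 Cr(s) → 6 I⁻(aq) + 2 Cr³⁺(aq), the reaction quotient is Q = [I⁻(aq)]^6·[Cr³⁺(aq)]^2.
Isolating [Cr³⁺(aq)] in Q = 10^{−8.615} yields log [Cr³⁺(aq)] = −0.552, i.e. 0.28 M.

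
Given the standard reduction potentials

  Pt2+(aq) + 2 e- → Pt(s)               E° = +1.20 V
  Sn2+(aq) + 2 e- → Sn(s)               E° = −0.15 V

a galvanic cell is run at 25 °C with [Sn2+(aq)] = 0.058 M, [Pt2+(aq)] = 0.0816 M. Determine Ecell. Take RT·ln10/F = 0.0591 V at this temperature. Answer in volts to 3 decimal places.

The Pt²⁺/Pt couple has the more positive E°, so it is the cathode; Sn²⁺/Sn is the anode.
The standard potential is +1.20 − (−0.15) = +1.35 V and the balanced reaction transfers n = 2 electrons.
The balanced reaction is Pt2+(aq) + Sn(s) → Pt(s) + Sn2+(aq), so Q = [Sn2+(aq)] / [Pt2+(aq)] = 0.711 and log Q = −0.148.
Applying E = E° − (RT ln10/nF)·log Q gives +1.35 − (0.0591/2)(−0.148) = +1.354 V.

+1.354 V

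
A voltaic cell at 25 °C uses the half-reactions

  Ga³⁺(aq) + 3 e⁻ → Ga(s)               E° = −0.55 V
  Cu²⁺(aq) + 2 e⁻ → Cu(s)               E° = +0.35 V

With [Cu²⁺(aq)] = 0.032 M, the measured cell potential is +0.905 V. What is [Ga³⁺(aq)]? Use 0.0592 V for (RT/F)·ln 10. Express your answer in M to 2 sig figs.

0.0032 M

The Cu²⁺/Cu couple has the larger reduction potential, so it is the cathode: E°cell = +0.35 − (−0.55) = +0.90 V and n = 6.
Since E = E° − (0.0592/n)·log Q, log Q = n(E° − E)/0.0592 = −0.507.
Balancing electrons gives 3 Cu²⁺(aq) + 2 Ga(s) → 3 Cu(s) + 2 Ga³⁺(aq); thus Q = [Ga³⁺(aq)]^2 / [Cu²⁺(aq)]^3.
Isolating [Ga³⁺(aq)] in Q = 10^{−0.507} yields log [Ga³⁺(aq)] = −2.496, i.e. 0.0032 M.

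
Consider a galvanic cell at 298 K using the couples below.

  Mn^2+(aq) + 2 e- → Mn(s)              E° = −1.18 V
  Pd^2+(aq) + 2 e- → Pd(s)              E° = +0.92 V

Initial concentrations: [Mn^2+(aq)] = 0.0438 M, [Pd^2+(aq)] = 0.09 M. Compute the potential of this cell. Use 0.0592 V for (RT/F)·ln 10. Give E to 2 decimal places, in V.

+2.11 V

Since E°(Pd²⁺/Pd) > E°(Mn²⁺/Mn), Pd²⁺/Pd serves as the cathode.
The standard potential is +0.92 − (−1.18) = +2.10 V and the balanced reaction transfers n = 2 electrons.
For the overall reaction Pd^2+(aq) + Mn(s) → Pd(s) + Mn^2+(aq), Q = [Mn^2+(aq)] / [Pd^2+(aq)] = 0.487, giving log Q = −0.313.
Applying E = E° − (RT ln10/nF)·log Q gives +2.10 − (0.0592/2)(−0.313) = +2.11 V.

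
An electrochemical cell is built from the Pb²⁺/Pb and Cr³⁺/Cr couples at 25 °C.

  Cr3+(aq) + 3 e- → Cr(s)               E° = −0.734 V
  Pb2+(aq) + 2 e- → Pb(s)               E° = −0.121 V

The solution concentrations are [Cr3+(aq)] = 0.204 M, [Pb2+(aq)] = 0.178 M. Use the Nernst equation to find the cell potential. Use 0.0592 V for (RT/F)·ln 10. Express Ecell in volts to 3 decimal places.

+0.604 V

Pb²⁺/Pb is reduced (cathode, E° = −0.121 V) and Cr³⁺/Cr is oxidized (anode).
E°cell = −0.121 − (−0.734) = +0.613 V, with n = 6 electrons transferred.
Balancing gives 3 Pb2+(aq) + 2 Cr(s) → 3 Pb(s) + 2 Cr3+(aq); hence Q = [Cr3+(aq)]^2 / [Pb2+(aq)]^3 = 7.38 (log Q = 0.868).
By the Nernst equation, E = +0.613 − (0.0592/6)·(0.868) = +0.604 V.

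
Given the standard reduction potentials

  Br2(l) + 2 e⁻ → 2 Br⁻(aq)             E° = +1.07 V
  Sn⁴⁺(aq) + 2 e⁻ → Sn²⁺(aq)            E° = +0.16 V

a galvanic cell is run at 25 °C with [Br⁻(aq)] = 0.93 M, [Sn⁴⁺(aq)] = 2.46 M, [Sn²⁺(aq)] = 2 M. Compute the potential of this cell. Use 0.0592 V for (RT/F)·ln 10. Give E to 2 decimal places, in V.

+0.91 V

Since E°(Br₂/Br⁻) > E°(Sn⁴⁺/Sn²⁺), Br₂/Br⁻ serves as the cathode.
E°cell = E°cat − E°an = +1.07 − (+0.16) = +0.91 V; n = 2.
For the overall reaction Br2(l) + Sn²⁺(aq) → 2 Br⁻(aq) + Sn⁴⁺(aq), Q = ([Br⁻(aq)]^2·[Sn⁴⁺(aq)]) / [Sn²⁺(aq)] = 1.06, giving log Q = 0.027.
By the Nernst equation, E = +0.91 − (0.0592/2)·(0.027) = +0.91 V.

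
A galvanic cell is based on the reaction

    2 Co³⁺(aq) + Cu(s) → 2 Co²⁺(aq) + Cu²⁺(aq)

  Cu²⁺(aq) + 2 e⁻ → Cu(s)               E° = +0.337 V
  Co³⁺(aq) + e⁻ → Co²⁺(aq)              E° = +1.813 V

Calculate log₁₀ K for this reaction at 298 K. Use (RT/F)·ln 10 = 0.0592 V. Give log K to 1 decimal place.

The Co³⁺/Co²⁺ couple is reduced (cathode); E°cell = +1.813 − (+0.337) = +1.476 V with n = 2.
At equilibrium E = 0, so log K = nE°cell / 0.0592 = (2)(+1.476) / 0.0592 = 49.9.

log K = 49.9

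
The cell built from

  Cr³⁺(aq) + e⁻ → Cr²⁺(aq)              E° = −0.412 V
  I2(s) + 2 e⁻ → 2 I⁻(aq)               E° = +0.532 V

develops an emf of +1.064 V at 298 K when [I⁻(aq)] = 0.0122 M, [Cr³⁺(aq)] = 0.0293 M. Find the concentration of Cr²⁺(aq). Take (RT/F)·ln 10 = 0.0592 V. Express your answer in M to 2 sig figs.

With I₂/I⁻ at the cathode and Cr³⁺/Cr²⁺ at the anode, E°cell = +0.532 − (−0.412) = +0.944 V (n = 2).
Rearranging E = E° − (0.0592/n)·log Q gives log Q = 2(+0.944 − (+1.064))/0.0592 = −4.054.
The balanced reaction is I2(s) + 2 Cr²⁺(aq) → 2 I⁻(aq) + 2 Cr³⁺(aq), so Q = ([I⁻(aq)]^2·[Cr³⁺(aq)]^2) / [Cr²⁺(aq)]^2.
Isolating [Cr²⁺(aq)] in Q = 10^{−4.054} yields log [Cr²⁺(aq)] = −1.420, i.e. 0.038 M.

0.038 M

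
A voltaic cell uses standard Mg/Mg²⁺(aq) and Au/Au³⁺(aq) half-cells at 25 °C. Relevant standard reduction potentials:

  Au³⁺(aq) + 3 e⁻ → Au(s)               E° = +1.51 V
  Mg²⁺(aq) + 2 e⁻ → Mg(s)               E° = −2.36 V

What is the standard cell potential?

+3.87 V

The Au³⁺/Au couple has the higher E°, so Au ion is reduced (cathode) and Mg is oxidized (anode).
E°cell = E°(cathode) − E°(anode) = +1.51 − (−2.36) = +3.87 V.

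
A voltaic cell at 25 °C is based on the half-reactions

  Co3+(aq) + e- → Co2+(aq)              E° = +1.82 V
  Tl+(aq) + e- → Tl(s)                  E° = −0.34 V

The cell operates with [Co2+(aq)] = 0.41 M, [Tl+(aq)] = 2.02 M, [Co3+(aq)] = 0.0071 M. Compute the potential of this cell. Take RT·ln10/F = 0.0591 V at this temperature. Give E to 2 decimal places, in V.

Since E°(Co³⁺/Co²⁺) > E°(Tl⁺/Tl), Co³⁺/Co²⁺ serves as the cathode.
The standard potential is +1.82 − (−0.34) = +2.16 V and the balanced reaction transfers n = 1 electron.
Balancing gives Co3+(aq) + Tl(s) → Co2+(aq) + Tl+(aq); hence Q = ([Co2+(aq)]·[Tl+(aq)]) / [Co3+(aq)] = 117 (log Q = 2.067).
E = E° − (0.0591/n)·log Q = +2.16 − (0.0591/1)(2.067) = +2.04 V.

+2.04 V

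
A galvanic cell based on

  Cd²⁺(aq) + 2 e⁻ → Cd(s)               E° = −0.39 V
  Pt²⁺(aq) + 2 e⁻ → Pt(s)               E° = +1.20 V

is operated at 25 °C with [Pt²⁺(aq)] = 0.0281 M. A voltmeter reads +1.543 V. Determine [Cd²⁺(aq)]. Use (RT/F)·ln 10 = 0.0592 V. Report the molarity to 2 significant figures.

The Pt²⁺/Pt couple has the larger reduction potential, so it is the cathode: E°cell = +1.20 − (−0.39) = +1.59 V and n = 2.
Rearranging E = E° − (0.0592/n)·log Q gives log Q = 2(+1.59 − (+1.543))/0.0592 = 1.588.
For Pt²⁺(aq) + Cd(s) → Pt(s) + Cd²⁺(aq), the reaction quotient is Q = [Cd²⁺(aq)] / [Pt²⁺(aq)].
Isolating [Cd²⁺(aq)] in Q = 10^{1.588} yields log [Cd²⁺(aq)] = 0.037, i.e. 1.1 M.

1.1 M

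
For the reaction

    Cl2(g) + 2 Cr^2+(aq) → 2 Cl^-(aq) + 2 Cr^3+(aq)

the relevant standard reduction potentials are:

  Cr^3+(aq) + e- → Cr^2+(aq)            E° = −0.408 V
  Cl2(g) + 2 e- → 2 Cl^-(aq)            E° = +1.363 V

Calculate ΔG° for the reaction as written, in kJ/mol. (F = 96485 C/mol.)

−342 kJ/mol

In the reaction as written Cl2(g) is reduced, so the Cl₂/Cl⁻ couple is the cathode and Cr³⁺/Cr²⁺ is the anode.
E°cell = +1.363 − (−0.408) = +1.771 V; balancing electrons gives n = 2.
ΔG° = −nFE°cell = −(2)(96485)(+1.771) J/mol = −342 kJ/mol.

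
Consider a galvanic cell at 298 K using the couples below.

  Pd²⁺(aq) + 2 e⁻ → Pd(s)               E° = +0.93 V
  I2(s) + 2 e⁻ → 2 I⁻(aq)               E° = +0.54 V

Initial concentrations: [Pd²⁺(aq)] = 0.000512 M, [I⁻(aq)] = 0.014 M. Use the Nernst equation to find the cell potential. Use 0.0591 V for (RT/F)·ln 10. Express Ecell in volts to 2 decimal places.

Since E°(Pd²⁺/Pd) > E°(I₂/I⁻), Pd²⁺/Pd serves as the cathode.
E°cell = +0.93 − (+0.54) = +0.39 V, with n = 2 electrons transferred.
Balancing gives Pd²⁺(aq) + 2 I⁻(aq) → Pd(s) + I2(s); hence Q = 1 / ([Pd²⁺(aq)]·[I⁻(aq)]^2) = 9.96×10^6 (log Q = 6.998).
By the Nernst equation, E = +0.39 − (0.0591/2)·(6.998) = +0.18 V.

+0.18 V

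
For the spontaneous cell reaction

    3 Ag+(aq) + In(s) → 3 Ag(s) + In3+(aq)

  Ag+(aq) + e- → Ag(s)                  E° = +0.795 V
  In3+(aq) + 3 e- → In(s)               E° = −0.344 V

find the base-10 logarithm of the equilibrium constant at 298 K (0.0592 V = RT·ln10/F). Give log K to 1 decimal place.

log K = 57.7

The Ag⁺/Ag couple is reduced (cathode); E°cell = +0.795 − (−0.344) = +1.139 V with n = 3.
At equilibrium E = 0, so log K = nE°cell / 0.0592 = (3)(+1.139) / 0.0592 = 57.7.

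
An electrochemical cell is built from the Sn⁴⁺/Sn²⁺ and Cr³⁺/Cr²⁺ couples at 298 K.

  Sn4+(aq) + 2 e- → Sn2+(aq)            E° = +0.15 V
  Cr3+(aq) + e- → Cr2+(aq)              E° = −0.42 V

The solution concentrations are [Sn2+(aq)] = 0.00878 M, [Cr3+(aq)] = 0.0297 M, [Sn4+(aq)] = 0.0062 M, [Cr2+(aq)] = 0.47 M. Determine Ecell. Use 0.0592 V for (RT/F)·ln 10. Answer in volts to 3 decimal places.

+0.637 V

Sn⁴⁺/Sn²⁺ is reduced (cathode, E° = +0.15 V) and Cr³⁺/Cr²⁺ is oxidized (anode).
E°cell = E°cat − E°an = +0.15 − (−0.42) = +0.57 V; n = 2.
For the overall reaction Sn4+(aq) + 2 Cr2+(aq) → Sn2+(aq) + 2 Cr3+(aq), Q = ([Sn2+(aq)]·[Cr3+(aq)]^2) / ([Sn4+(aq)]·[Cr2+(aq)]^2) = 0.00565, giving log Q = −2.248.
E = E° − (0.0592/n)·log Q = +0.57 − (0.0592/2)(−2.248) = +0.637 V.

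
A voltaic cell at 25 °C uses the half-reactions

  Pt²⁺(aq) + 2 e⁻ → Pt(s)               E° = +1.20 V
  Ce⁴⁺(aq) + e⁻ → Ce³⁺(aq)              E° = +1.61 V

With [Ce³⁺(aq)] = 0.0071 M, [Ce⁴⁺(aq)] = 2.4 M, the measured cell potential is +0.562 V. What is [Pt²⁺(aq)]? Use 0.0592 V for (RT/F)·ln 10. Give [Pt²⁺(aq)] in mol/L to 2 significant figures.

0.84 M

Ce⁴⁺/Ce³⁺ is the cathode (higher E°); E°cell = +1.61 − (+1.20) = +0.41 V with n = 2.
From the Nernst equation, log Q = n(E° − E)/0.0592 = 2·(+0.41 − (+0.562))/0.0592 = −5.135.
For 2 Ce⁴⁺(aq) + Pt(s) → 2 Ce³⁺(aq) + Pt²⁺(aq), the reaction quotient is Q = ([Ce³⁺(aq)]^2·[Pt²⁺(aq)]) / [Ce⁴⁺(aq)]^2.
Isolating [Pt²⁺(aq)] in Q = 10^{−5.135} yields log [Pt²⁺(aq)] = −0.077, i.e. 0.84 M.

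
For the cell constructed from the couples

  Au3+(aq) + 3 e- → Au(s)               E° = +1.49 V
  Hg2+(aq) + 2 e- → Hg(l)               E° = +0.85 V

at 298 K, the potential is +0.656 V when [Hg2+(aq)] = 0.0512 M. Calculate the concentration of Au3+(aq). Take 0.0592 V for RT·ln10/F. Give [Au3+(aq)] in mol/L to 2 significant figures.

With Au³⁺/Au at the cathode and Hg²⁺/Hg at the anode, E°cell = +1.49 − (+0.85) = +0.64 V (n = 6).
Rearranging E = E° − (0.0592/n)·log Q gives log Q = 6(+0.64 − (+0.656))/0.0592 = −1.622.
Balancing electrons gives 2 Au3+(aq) + 3 Hg(l) → 2 Au(s) + 3 Hg2+(aq); thus Q = [Hg2+(aq)]^3 / [Au3+(aq)]^2.
Substituting the known concentrations and solving, log [Au3+(aq)] = −1.125 and [Au3+(aq)] = 0.075 M.

0.075 M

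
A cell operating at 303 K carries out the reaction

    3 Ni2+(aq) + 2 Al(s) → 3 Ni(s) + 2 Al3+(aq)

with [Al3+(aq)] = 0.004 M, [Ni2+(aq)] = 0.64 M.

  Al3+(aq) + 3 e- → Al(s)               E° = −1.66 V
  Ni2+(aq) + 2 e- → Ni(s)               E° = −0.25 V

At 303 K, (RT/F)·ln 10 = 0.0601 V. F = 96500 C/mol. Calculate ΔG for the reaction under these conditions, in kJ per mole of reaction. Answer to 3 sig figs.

−841 kJ/mol

The standard cell potential is −0.25 − (−1.66) = +1.41 V, with n = 6 electrons in the balanced equation.
Here Q = [Al3+(aq)]^2 / [Ni2+(aq)]^3 = 6.1×10^−5 (log Q = −4.214), giving E = +1.41 − (0.0601/6)·(−4.214) = +1.4522 V.
ΔG = −nFE = −(6)(96500)(+1.4522) J/mol = −841 kJ/mol.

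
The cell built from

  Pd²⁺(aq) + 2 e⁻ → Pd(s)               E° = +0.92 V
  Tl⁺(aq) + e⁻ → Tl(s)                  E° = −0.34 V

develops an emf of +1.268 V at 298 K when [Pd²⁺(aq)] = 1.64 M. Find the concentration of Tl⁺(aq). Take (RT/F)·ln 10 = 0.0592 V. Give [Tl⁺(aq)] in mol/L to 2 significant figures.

0.94 M

Pd²⁺/Pd is the cathode (higher E°); E°cell = +0.92 − (−0.34) = +1.26 V with n = 2.
From the Nernst equation, log Q = n(E° − E)/0.0592 = 2·(+1.26 − (+1.268))/0.0592 = −0.270.
Balancing electrons gives Pd²⁺(aq) + 2 Tl(s) → Pd(s) + 2 Tl⁺(aq); thus Q = [Tl⁺(aq)]^2 / [Pd²⁺(aq)].
Substituting the known concentrations and solving, log [Tl⁺(aq)] = −0.028 and [Tl⁺(aq)] = 0.94 M.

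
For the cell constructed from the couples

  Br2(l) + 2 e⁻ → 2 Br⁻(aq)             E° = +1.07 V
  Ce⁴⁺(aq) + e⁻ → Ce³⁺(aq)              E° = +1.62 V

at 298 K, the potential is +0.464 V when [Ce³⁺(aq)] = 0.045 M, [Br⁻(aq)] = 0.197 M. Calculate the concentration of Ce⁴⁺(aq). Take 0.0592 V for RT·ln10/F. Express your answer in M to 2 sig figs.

The Ce⁴⁺/Ce³⁺ couple has the larger reduction potential, so it is the cathode: E°cell = +1.62 − (+1.07) = +0.55 V and n = 2.
Since E = E° − (0.0592/n)·log Q, log Q = n(E° − E)/0.0592 = 2.905.
The balanced reaction is 2 Ce⁴⁺(aq) + 2 Br⁻(aq) → 2 Ce³⁺(aq) + Br2(l), so Q = [Ce³⁺(aq)]^2 / ([Ce⁴⁺(aq)]^2·[Br⁻(aq)]^2).
Substituting the known concentrations and solving, log [Ce⁴⁺(aq)] = −2.094 and [Ce⁴⁺(aq)] = 0.0081 M.

0.0081 M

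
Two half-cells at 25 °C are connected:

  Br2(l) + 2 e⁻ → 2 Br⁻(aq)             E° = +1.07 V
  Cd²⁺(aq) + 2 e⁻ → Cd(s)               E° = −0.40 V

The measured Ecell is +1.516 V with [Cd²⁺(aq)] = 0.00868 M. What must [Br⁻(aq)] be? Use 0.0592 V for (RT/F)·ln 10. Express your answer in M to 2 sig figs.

1.8 M

Br₂/Br⁻ is the cathode (higher E°); E°cell = +1.07 − (−0.40) = +1.47 V with n = 2.
Since E = E° − (0.0592/n)·log Q, log Q = n(E° − E)/0.0592 = −1.554.
For Br2(l) + Cd(s) → 2 Br⁻(aq) + Cd²⁺(aq), the reaction quotient is Q = [Br⁻(aq)]^2·[Cd²⁺(aq)].
Substituting the known concentrations and solving, log [Br⁻(aq)] = 0.254 and [Br⁻(aq)] = 1.8 M.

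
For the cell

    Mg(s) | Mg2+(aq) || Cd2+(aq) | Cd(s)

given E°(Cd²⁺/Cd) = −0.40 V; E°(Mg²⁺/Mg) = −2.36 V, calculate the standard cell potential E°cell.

By convention the left-hand electrode in cell notation is the anode (oxidation) and the right-hand electrode is the cathode (reduction).
E°cell = E°(right) − E°(left) = −0.40 − (−2.36) = +1.96 V.

+1.96 V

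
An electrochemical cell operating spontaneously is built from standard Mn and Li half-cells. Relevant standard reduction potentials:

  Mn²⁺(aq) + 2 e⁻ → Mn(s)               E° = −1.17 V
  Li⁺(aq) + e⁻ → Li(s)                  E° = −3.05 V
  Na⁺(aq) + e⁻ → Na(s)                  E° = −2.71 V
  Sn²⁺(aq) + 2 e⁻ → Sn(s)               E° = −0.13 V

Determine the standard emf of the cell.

+1.88 V

The Mn²⁺/Mn couple has the higher E°, so Mn ion is reduced (cathode) and Li is oxidized (anode).
E°cell = E°(cathode) − E°(anode) = −1.17 − (−3.05) = +1.88 V.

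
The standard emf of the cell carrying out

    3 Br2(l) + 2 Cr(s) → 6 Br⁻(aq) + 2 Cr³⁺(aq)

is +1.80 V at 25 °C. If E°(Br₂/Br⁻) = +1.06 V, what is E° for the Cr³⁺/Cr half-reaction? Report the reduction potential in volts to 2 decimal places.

−0.74 V

In the reaction as written the Br₂/Br⁻ couple is reduced (cathode) and Cr³⁺/Cr is oxidized (anode), so E°cell = E°(Br₂/Br⁻) − E°(Cr³⁺/Cr).
E°(Cr³⁺/Cr) = E°(cathode) − E°cell = +1.06 − (+1.80) = −0.74 V.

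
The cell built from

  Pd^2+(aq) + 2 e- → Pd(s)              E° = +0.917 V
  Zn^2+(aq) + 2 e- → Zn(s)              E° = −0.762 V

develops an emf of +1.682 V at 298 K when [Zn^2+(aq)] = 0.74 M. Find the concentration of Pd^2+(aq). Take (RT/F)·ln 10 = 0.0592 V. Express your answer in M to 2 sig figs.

The Pd²⁺/Pd couple has the larger reduction potential, so it is the cathode: E°cell = +0.917 − (−0.762) = +1.679 V and n = 2.
From the Nernst equation, log Q = n(E° − E)/0.0592 = 2·(+1.679 − (+1.682))/0.0592 = −0.101.
The balanced reaction is Pd^2+(aq) + Zn(s) → Pd(s) + Zn^2+(aq), so Q = [Zn^2+(aq)] / [Pd^2+(aq)].
Solving for the unknown gives log [Pd^2+(aq)] = −0.030, so [Pd^2+(aq)] ≈ 0.93 M.

0.93 M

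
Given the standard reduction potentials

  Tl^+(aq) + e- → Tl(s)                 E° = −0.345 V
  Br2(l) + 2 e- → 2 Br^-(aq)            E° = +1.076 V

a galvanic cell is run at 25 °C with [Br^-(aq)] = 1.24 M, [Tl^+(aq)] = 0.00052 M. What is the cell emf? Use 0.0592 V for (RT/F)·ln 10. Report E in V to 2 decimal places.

+1.61 V

Since E°(Br₂/Br⁻) > E°(Tl⁺/Tl), Br₂/Br⁻ serves as the cathode.
E°cell = +1.076 − (−0.345) = +1.421 V, with n = 2 electrons transferred.
The balanced reaction is Br2(l) + 2 Tl(s) → 2 Br^-(aq) + 2 Tl^+(aq), so Q = [Br^-(aq)]^2·[Tl^+(aq)]^2 = 4.16×10^−7 and log Q = −6.381.
E = E° − (0.0592/n)·log Q = +1.421 − (0.0592/2)(−6.381) = +1.61 V.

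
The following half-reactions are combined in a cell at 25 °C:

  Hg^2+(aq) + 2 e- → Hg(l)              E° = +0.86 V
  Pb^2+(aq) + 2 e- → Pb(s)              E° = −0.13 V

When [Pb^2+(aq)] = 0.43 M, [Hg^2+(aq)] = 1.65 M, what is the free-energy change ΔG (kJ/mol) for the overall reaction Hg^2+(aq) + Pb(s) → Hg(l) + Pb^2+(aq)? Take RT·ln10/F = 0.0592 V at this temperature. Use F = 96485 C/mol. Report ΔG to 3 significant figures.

−194 kJ/mol

With Hg²⁺/Hg reduced at the cathode, E°cell = +0.86 − (−0.13) = +0.99 V and n = 2.
Q = [Pb^2+(aq)] / [Hg^2+(aq)] = 0.261, so log Q = −0.584 and E = +0.99 − (0.0592/2)(−0.584) = +1.0073 V.
ΔG = −nFE = −(2)(96485)(+1.0073) J/mol = −194 kJ/mol.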